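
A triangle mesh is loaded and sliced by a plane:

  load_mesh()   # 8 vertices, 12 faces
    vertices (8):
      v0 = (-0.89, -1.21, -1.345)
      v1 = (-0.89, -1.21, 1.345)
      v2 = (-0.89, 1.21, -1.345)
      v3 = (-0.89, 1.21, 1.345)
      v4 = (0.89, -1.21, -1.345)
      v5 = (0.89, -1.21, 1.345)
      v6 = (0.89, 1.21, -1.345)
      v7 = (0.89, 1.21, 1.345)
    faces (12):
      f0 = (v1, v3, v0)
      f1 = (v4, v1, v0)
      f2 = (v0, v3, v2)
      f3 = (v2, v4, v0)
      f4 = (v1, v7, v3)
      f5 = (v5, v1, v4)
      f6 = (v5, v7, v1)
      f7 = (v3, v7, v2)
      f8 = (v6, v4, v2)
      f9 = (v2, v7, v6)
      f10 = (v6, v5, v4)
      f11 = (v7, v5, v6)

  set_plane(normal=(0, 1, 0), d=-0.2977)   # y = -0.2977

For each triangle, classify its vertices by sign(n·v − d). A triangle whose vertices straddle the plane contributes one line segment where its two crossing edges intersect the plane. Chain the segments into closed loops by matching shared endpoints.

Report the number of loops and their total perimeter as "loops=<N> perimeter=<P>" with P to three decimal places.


loops=1 perimeter=8.940

Straddling triangles (8 of 12):
  (v1,v3,v0) [-+-] → (-0.89, -0.2977, 1.345)–(-0.89, -0.2977, -0.330914)  len=1.6759
  (v0,v3,v2) [-++] → (-0.89, -0.2977, -0.330914)–(-0.89, -0.2977, -1.345)  len=1.0141
  (v2,v4,v0) [+--] → (0.218969, -0.2977, -1.345)–(-0.89, -0.2977, -1.345)  len=1.1090
  (v1,v7,v3) [-++] → (-0.218969, -0.2977, 1.345)–(-0.89, -0.2977, 1.345)  len=0.6710
  (v5,v7,v1) [-+-] → (0.89, -0.2977, 1.345)–(-0.218969, -0.2977, 1.345)  len=1.1090
  (v6,v4,v2) [+-+] → (0.89, -0.2977, -1.345)–(0.218969, -0.2977, -1.345)  len=0.6710
  (v6,v5,v4) [+--] → (0.89, -0.2977, 0.330914)–(0.89, -0.2977, -1.345)  len=1.6759
  (v7,v5,v6) [+-+] → (0.89, -0.2977, 1.345)–(0.89, -0.2977, 0.330914)  len=1.0141

Chained into 1 loop(s):
  loop 1: 8 segments, perimeter = 8.9400
Total perimeter = 8.940


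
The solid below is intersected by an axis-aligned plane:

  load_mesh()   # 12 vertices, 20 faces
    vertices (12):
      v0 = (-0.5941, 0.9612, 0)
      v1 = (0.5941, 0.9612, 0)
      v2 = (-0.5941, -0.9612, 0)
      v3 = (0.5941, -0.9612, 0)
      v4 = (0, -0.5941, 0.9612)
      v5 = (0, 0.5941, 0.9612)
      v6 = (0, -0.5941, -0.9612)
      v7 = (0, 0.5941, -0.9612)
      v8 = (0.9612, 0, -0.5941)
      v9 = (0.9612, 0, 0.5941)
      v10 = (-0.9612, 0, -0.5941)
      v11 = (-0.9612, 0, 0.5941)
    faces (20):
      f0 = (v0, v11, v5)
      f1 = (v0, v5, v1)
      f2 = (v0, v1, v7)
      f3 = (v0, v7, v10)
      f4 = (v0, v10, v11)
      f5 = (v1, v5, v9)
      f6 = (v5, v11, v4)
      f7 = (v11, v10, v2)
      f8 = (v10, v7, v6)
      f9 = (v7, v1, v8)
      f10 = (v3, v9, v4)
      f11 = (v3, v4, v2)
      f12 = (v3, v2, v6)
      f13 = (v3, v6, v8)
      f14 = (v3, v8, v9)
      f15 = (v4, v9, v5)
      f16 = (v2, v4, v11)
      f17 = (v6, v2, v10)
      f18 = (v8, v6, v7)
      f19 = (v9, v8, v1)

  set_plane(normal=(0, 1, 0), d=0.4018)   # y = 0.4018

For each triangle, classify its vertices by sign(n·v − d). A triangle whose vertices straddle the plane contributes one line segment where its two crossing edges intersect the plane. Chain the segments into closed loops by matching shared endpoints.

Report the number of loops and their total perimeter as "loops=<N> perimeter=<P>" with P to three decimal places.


loops=1 perimeter=5.525

Straddling triangles (10 of 20):
  (v0,v11,v5) [+-+] → (-0.807745, 0.4018, 0.345755)–(-0.311124, 0.4018, 0.842376)  len=0.7023
  (v0,v7,v10) [++-] → (-0.311124, 0.4018, -0.842376)–(-0.807745, 0.4018, -0.345755)  len=0.7023
  (v0,v10,v11) [+--] → (-0.807745, 0.4018, -0.345755)–(-0.807745, 0.4018, 0.345755)  len=0.6915
  (v1,v5,v9) [++-] → (0.311124, 0.4018, 0.842376)–(0.807745, 0.4018, 0.345755)  len=0.7023
  (v5,v11,v4) [+--] → (-0.311124, 0.4018, 0.842376)–(0, 0.4018, 0.9612)  len=0.3330
  (v10,v7,v6) [-+-] → (-0.311124, 0.4018, -0.842376)–(0, 0.4018, -0.9612)  len=0.3330
  (v7,v1,v8) [++-] → (0.807745, 0.4018, -0.345755)–(0.311124, 0.4018, -0.842376)  len=0.7023
  (v4,v9,v5) [--+] → (0.311124, 0.4018, 0.842376)–(0, 0.4018, 0.9612)  len=0.3330
  (v8,v6,v7) [--+] → (0, 0.4018, -0.9612)–(0.311124, 0.4018, -0.842376)  len=0.3330
  (v9,v8,v1) [--+] → (0.807745, 0.4018, -0.345755)–(0.807745, 0.4018, 0.345755)  len=0.6915

Chained into 1 loop(s):
  loop 1: 10 segments, perimeter = 5.5245
Total perimeter = 5.525


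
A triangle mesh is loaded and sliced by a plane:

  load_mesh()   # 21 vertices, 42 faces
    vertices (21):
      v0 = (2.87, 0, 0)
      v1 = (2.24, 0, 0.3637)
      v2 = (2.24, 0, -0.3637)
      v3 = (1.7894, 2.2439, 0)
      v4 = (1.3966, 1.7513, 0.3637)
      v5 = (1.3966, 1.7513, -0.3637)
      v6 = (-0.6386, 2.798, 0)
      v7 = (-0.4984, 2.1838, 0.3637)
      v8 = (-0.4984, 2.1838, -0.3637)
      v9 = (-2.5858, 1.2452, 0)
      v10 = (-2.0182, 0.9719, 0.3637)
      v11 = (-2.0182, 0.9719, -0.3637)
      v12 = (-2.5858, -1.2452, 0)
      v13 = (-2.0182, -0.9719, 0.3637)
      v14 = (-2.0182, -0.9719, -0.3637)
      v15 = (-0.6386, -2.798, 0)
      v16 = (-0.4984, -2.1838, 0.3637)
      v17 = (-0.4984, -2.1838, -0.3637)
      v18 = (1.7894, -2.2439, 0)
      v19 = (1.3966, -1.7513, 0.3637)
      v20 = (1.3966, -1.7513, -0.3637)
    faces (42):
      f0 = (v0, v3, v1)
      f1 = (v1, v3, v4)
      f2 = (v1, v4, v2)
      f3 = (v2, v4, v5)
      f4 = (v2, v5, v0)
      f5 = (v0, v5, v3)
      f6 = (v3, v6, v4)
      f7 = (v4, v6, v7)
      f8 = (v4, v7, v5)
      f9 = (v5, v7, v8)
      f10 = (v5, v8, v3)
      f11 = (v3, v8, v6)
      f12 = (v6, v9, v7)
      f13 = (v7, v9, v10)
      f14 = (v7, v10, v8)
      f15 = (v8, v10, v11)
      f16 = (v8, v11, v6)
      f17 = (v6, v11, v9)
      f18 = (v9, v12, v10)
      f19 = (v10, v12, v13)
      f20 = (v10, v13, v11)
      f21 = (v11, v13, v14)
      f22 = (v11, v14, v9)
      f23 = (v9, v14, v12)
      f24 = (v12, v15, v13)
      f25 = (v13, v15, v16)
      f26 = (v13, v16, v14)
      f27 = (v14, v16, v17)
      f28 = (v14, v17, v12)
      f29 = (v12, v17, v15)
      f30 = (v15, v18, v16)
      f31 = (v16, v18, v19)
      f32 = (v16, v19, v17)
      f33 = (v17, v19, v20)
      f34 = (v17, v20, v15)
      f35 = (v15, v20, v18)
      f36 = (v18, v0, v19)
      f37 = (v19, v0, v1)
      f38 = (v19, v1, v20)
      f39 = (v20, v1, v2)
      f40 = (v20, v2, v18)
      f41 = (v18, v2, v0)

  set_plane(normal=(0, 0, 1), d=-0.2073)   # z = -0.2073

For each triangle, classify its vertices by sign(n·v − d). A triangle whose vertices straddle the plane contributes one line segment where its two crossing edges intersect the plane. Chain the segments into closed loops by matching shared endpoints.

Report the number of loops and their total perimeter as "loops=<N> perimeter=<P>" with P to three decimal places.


Straddling triangles (28 of 42):
  (v1,v4,v2) [++-] → (2.05866, 0.376551, -0.2073)–(2.24, 0, -0.2073)  len=0.4179
  (v2,v4,v5) [-+-] → (2.05866, 0.376551, -0.2073)–(1.3966, 1.7513, -0.2073)  len=1.5259
  (v2,v5,v0) [--+] → (2.0302, 0.998198, -0.2073)–(2.51092, 0, -0.2073)  len=1.1079
  (v0,v5,v3) [+-+] → (2.0302, 0.998198, -0.2073)–(1.56551, 1.96313, -0.2073)  len=1.0710
  (v4,v7,v5) [++-] → (0.989152, 1.84429, -0.2073)–(1.3966, 1.7513, -0.2073)  len=0.4179
  (v5,v7,v8) [-+-] → (0.989152, 1.84429, -0.2073)–(-0.4984, 2.1838, -0.2073)  len=1.5258
  (v5,v8,v3) [--+] → (0.485411, 2.20964, -0.2073)–(1.56551, 1.96313, -0.2073)  len=1.1079
  (v3,v8,v6) [+-+] → (0.485411, 2.20964, -0.2073)–(-0.558689, 2.44792, -0.2073)  len=1.0709
  (v7,v10,v8) [++-] → (-0.825176, 1.92323, -0.2073)–(-0.4984, 2.1838, -0.2073)  len=0.4179
  (v8,v10,v11) [-+-] → (-0.825176, 1.92323, -0.2073)–(-2.0182, 0.9719, -0.2073)  len=1.5259
  (v8,v11,v6) [--+] → (-1.42494, 1.75717, -0.2073)–(-0.558689, 2.44792, -0.2073)  len=1.1079
  (v6,v11,v9) [+-+] → (-1.42494, 1.75717, -0.2073)–(-2.26228, 1.08943, -0.2073)  len=1.0710
  (v10,v13,v11) [++-] → (-2.0182, 0.553959, -0.2073)–(-2.0182, 0.9719, -0.2073)  len=0.4179
  (v11,v13,v14) [-+-] → (-2.0182, 0.553959, -0.2073)–(-2.0182, -0.9719, -0.2073)  len=1.5259
  (v11,v14,v9) [--+] → (-2.26228, -0.0184921, -0.2073)–(-2.26228, 1.08943, -0.2073)  len=1.1079
  (v9,v14,v12) [+-+] → (-2.26228, -0.0184921, -0.2073)–(-2.26228, -1.08943, -0.2073)  len=1.0709
  (v13,v16,v14) [++-] → (-1.69142, -1.23247, -0.2073)–(-2.0182, -0.9719, -0.2073)  len=0.4179
  (v14,v16,v17) [-+-] → (-1.69142, -1.23247, -0.2073)–(-0.4984, -2.1838, -0.2073)  len=1.5259
  (v14,v17,v12) [--+] → (-1.39603, -1.78018, -0.2073)–(-2.26228, -1.08943, -0.2073)  len=1.1079
  (v12,v17,v15) [+-+] → (-1.39603, -1.78018, -0.2073)–(-0.558689, -2.44792, -0.2073)  len=1.0710
  (v16,v19,v17) [++-] → (-0.0909516, -2.09081, -0.2073)–(-0.4984, -2.1838, -0.2073)  len=0.4179
  (v17,v19,v20) [-+-] → (-0.0909516, -2.09081, -0.2073)–(1.3966, -1.7513, -0.2073)  len=1.5258
  (v17,v20,v15) [--+] → (0.521414, -2.20141, -0.2073)–(-0.558689, -2.44792, -0.2073)  len=1.1079
  (v15,v20,v18) [+-+] → (0.521414, -2.20141, -0.2073)–(1.56551, -1.96313, -0.2073)  len=1.0709
  (v19,v1,v20) [++-] → (1.57794, -1.37475, -0.2073)–(1.3966, -1.7513, -0.2073)  len=0.4179
  (v20,v1,v2) [-+-] → (1.57794, -1.37475, -0.2073)–(2.24, 0, -0.2073)  len=1.5259
  (v20,v2,v18) [--+] → (2.04623, -0.964933, -0.2073)–(1.56551, -1.96313, -0.2073)  len=1.1079
  (v18,v2,v0) [+-+] → (2.04623, -0.964933, -0.2073)–(2.51092, 0, -0.2073)  len=1.0710

Chained into 2 loop(s):
  loop 1: 14 segments, perimeter = 13.6065
  loop 2: 14 segments, perimeter = 15.2522
Total perimeter = 28.859

loops=2 perimeter=28.859


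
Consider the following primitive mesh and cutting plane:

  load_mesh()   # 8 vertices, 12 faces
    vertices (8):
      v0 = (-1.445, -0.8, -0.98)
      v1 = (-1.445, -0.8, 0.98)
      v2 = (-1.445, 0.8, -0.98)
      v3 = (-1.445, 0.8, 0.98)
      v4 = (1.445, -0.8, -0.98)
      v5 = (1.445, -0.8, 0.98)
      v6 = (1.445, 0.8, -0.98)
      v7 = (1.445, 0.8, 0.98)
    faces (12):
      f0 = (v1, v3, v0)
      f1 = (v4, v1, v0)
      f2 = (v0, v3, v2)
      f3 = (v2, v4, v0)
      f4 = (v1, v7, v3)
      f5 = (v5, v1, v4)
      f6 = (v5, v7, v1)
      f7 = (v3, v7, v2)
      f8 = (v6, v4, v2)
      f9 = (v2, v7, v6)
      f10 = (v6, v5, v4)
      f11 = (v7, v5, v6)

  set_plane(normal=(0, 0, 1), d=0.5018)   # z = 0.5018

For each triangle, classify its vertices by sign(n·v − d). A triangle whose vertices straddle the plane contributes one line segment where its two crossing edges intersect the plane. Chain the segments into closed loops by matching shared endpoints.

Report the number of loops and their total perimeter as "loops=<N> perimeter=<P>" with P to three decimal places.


Straddling triangles (8 of 12):
  (v1,v3,v0) [++-] → (-1.445, 0.409633, 0.5018)–(-1.445, -0.8, 0.5018)  len=1.2096
  (v4,v1,v0) [-+-] → (-0.739899, -0.8, 0.5018)–(-1.445, -0.8, 0.5018)  len=0.7051
  (v0,v3,v2) [-+-] → (-1.445, 0.409633, 0.5018)–(-1.445, 0.8, 0.5018)  len=0.3904
  (v5,v1,v4) [++-] → (-0.739899, -0.8, 0.5018)–(1.445, -0.8, 0.5018)  len=2.1849
  (v3,v7,v2) [++-] → (0.739899, 0.8, 0.5018)–(-1.445, 0.8, 0.5018)  len=2.1849
  (v2,v7,v6) [-+-] → (0.739899, 0.8, 0.5018)–(1.445, 0.8, 0.5018)  len=0.7051
  (v6,v5,v4) [-+-] → (1.445, -0.409633, 0.5018)–(1.445, -0.8, 0.5018)  len=0.3904
  (v7,v5,v6) [++-] → (1.445, -0.409633, 0.5018)–(1.445, 0.8, 0.5018)  len=1.2096

Chained into 1 loop(s):
  loop 1: 8 segments, perimeter = 8.9800
Total perimeter = 8.980

loops=1 perimeter=8.980


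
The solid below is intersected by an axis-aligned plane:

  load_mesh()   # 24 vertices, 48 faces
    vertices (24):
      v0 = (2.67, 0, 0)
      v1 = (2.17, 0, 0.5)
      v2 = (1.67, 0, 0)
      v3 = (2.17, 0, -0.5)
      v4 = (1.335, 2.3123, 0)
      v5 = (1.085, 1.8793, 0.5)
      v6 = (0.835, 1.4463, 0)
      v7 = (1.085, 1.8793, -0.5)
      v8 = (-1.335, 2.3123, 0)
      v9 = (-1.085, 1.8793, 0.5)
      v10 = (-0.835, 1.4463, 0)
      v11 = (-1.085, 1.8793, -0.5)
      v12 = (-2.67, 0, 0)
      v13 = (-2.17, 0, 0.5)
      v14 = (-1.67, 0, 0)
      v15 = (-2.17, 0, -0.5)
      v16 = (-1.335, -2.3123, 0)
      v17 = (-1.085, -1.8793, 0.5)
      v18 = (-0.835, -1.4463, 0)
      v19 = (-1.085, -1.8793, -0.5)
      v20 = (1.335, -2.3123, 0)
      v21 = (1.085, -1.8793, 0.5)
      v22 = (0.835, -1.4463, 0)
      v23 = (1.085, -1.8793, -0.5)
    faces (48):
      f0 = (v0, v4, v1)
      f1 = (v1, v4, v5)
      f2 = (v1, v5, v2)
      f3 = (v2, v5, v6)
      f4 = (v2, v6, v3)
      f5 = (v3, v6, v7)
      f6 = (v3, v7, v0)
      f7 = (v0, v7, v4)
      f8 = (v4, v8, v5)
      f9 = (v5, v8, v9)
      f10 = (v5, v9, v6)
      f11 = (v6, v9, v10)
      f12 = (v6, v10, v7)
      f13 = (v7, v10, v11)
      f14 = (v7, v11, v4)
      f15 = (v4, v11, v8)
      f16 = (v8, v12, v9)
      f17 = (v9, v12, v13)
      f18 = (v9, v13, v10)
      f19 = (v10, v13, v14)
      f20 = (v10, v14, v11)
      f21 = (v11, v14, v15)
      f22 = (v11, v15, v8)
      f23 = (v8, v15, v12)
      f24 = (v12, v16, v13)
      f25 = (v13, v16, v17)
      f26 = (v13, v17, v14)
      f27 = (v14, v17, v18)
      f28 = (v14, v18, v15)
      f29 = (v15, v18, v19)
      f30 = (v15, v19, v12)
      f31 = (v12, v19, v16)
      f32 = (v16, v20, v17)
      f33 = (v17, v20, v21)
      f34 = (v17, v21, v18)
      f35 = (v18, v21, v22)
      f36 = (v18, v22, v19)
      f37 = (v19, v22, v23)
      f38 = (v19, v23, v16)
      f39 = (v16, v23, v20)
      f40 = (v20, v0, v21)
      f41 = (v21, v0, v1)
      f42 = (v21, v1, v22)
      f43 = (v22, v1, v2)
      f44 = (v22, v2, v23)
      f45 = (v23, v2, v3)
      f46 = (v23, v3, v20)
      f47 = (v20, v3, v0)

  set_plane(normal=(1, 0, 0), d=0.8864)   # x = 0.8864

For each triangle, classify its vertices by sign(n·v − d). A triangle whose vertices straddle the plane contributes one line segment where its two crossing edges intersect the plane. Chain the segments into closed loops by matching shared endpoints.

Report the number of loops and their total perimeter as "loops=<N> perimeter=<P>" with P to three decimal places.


Straddling triangles (20 of 48):
  (v2,v5,v6) [++-] → (0.8864, 1.53532, 0.1028)–(0.8864, 1.35727, 0)  len=0.2056
  (v2,v6,v3) [+-+] → (0.8864, 1.35727, 0)–(0.8864, 1.39061, -0.0192509)  len=0.0385
  (v3,v6,v7) [+-+] → (0.8864, 1.39061, -0.0192509)–(0.8864, 1.53532, -0.1028)  len=0.1671
  (v4,v8,v5) [+-+] → (0.8864, 2.3123, 0)–(0.8864, 1.91483, 0.458967)  len=0.6071
  (v5,v8,v9) [+--] → (0.8864, 1.91483, 0.458967)–(0.8864, 1.8793, 0.5)  len=0.0543
  (v5,v9,v6) [+--] → (0.8864, 1.8793, 0.5)–(0.8864, 1.53532, 0.1028)  len=0.5254
  (v6,v10,v7) [--+] → (0.8864, 1.83451, -0.448281)–(0.8864, 1.53532, -0.1028)  len=0.4570
  (v7,v10,v11) [+--] → (0.8864, 1.83451, -0.448281)–(0.8864, 1.8793, -0.5)  len=0.0684
  (v7,v11,v4) [+-+] → (0.8864, 1.8793, -0.5)–(0.8864, 2.23203, -0.092686)  len=0.5388
  (v4,v11,v8) [+--] → (0.8864, 2.23203, -0.092686)–(0.8864, 2.3123, 0)  len=0.1226
  (v16,v20,v17) [-+-] → (0.8864, -2.3123, 0)–(0.8864, -2.23203, 0.092686)  len=0.1226
  (v17,v20,v21) [-++] → (0.8864, -2.23203, 0.092686)–(0.8864, -1.8793, 0.5)  len=0.5388
  (v17,v21,v18) [-+-] → (0.8864, -1.8793, 0.5)–(0.8864, -1.83451, 0.448281)  len=0.0684
  (v18,v21,v22) [-+-] → (0.8864, -1.83451, 0.448281)–(0.8864, -1.53532, 0.1028)  len=0.4570
  (v19,v22,v23) [--+] → (0.8864, -1.53532, -0.1028)–(0.8864, -1.8793, -0.5)  len=0.5254
  (v19,v23,v16) [-+-] → (0.8864, -1.8793, -0.5)–(0.8864, -1.91483, -0.458967)  len=0.0543
  (v16,v23,v20) [-++] → (0.8864, -1.91483, -0.458967)–(0.8864, -2.3123, 0)  len=0.6071
  (v21,v1,v22) [++-] → (0.8864, -1.39061, 0.0192509)–(0.8864, -1.53532, 0.1028)  len=0.1671
  (v22,v1,v2) [-++] → (0.8864, -1.39061, 0.0192509)–(0.8864, -1.35727, 0)  len=0.0385
  (v22,v2,v23) [-++] → (0.8864, -1.35727, 0)–(0.8864, -1.53532, -0.1028)  len=0.2056

Chained into 2 loop(s):
  loop 1: 10 segments, perimeter = 2.7849
  loop 2: 10 segments, perimeter = 2.7849
Total perimeter = 5.570

loops=2 perimeter=5.570


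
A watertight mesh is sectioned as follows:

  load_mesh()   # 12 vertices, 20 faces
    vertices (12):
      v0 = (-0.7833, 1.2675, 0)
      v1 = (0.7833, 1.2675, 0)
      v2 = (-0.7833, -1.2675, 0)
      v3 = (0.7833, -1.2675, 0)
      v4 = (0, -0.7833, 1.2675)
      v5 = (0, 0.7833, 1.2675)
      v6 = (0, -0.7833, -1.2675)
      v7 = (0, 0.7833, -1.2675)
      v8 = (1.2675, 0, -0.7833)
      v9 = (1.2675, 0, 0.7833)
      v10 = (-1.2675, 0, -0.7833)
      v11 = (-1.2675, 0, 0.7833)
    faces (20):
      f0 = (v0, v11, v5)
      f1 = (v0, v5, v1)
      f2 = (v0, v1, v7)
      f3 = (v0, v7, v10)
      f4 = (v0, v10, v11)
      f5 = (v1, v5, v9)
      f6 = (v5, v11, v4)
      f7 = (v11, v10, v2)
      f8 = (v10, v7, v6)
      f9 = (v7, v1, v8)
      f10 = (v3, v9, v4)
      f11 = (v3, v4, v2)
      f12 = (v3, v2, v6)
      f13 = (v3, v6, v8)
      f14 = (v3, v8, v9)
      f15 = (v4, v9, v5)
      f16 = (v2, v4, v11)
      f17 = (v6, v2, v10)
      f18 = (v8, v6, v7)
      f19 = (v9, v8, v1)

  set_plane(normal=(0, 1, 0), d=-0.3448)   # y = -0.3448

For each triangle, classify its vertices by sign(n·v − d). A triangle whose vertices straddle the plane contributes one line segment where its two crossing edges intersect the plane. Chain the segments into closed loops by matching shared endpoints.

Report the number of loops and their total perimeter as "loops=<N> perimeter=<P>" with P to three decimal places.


loops=1 perimeter=7.730

Straddling triangles (10 of 20):
  (v5,v11,v4) [++-] → (-0.709561, -0.3448, 0.996439)–(0, -0.3448, 1.2675)  len=0.7596
  (v11,v10,v2) [++-] → (-1.13578, -0.3448, -0.570218)–(-1.13578, -0.3448, 0.570218)  len=1.1404
  (v10,v7,v6) [++-] → (0, -0.3448, -1.2675)–(-0.709561, -0.3448, -0.996439)  len=0.7596
  (v3,v9,v4) [-+-] → (1.13578, -0.3448, 0.570218)–(0.709561, -0.3448, 0.996439)  len=0.6028
  (v3,v6,v8) [--+] → (0.709561, -0.3448, -0.996439)–(1.13578, -0.3448, -0.570218)  len=0.6028
  (v3,v8,v9) [-++] → (1.13578, -0.3448, -0.570218)–(1.13578, -0.3448, 0.570218)  len=1.1404
  (v4,v9,v5) [-++] → (0.709561, -0.3448, 0.996439)–(0, -0.3448, 1.2675)  len=0.7596
  (v2,v4,v11) [--+] → (-0.709561, -0.3448, 0.996439)–(-1.13578, -0.3448, 0.570218)  len=0.6028
  (v6,v2,v10) [--+] → (-1.13578, -0.3448, -0.570218)–(-0.709561, -0.3448, -0.996439)  len=0.6028
  (v8,v6,v7) [+-+] → (0.709561, -0.3448, -0.996439)–(0, -0.3448, -1.2675)  len=0.7596

Chained into 1 loop(s):
  loop 1: 10 segments, perimeter = 7.7302
Total perimeter = 7.730


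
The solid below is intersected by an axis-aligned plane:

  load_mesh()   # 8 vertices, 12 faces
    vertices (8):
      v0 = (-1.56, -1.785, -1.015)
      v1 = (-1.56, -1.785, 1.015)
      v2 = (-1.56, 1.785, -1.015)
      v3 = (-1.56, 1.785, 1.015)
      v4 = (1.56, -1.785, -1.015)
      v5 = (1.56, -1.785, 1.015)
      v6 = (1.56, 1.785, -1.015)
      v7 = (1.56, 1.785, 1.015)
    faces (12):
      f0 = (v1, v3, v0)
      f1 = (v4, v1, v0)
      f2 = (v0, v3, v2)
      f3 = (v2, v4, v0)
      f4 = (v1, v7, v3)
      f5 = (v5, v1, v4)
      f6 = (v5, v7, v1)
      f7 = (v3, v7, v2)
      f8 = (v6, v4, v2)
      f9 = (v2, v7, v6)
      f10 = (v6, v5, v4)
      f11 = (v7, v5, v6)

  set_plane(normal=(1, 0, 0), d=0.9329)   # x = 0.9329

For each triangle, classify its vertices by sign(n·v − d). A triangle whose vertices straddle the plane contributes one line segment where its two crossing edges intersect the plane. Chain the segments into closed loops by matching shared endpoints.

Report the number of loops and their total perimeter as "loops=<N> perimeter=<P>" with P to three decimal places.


loops=1 perimeter=11.200

Straddling triangles (8 of 12):
  (v4,v1,v0) [+--] → (0.9329, -1.785, -0.606983)–(0.9329, -1.785, -1.015)  len=0.4080
  (v2,v4,v0) [-+-] → (0.9329, -1.06745, -1.015)–(0.9329, -1.785, -1.015)  len=0.7175
  (v1,v7,v3) [-+-] → (0.9329, 1.06745, 1.015)–(0.9329, 1.785, 1.015)  len=0.7175
  (v5,v1,v4) [+-+] → (0.9329, -1.785, 1.015)–(0.9329, -1.785, -0.606983)  len=1.6220
  (v5,v7,v1) [++-] → (0.9329, 1.06745, 1.015)–(0.9329, -1.785, 1.015)  len=2.8525
  (v3,v7,v2) [-+-] → (0.9329, 1.785, 1.015)–(0.9329, 1.785, 0.606983)  len=0.4080
  (v6,v4,v2) [++-] → (0.9329, -1.06745, -1.015)–(0.9329, 1.785, -1.015)  len=2.8525
  (v2,v7,v6) [-++] → (0.9329, 1.785, 0.606983)–(0.9329, 1.785, -1.015)  len=1.6220

Chained into 1 loop(s):
  loop 1: 8 segments, perimeter = 11.2000
Total perimeter = 11.200


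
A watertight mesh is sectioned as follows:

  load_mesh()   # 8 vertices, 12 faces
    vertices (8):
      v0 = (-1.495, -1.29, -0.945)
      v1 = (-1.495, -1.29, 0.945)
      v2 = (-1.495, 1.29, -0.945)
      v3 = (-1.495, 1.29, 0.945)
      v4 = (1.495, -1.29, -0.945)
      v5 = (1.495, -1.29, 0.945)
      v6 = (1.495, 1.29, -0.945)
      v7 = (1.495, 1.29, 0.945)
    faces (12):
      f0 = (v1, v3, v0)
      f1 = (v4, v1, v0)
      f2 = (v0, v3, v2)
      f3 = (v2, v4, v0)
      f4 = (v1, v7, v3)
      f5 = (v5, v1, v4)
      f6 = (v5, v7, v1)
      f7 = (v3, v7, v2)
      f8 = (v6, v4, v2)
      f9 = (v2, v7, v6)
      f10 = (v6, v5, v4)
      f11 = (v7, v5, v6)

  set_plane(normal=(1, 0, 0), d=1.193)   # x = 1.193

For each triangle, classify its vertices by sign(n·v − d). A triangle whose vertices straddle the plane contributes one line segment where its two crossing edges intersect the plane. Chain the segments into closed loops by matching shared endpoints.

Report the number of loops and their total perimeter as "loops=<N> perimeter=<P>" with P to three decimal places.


Straddling triangles (8 of 12):
  (v4,v1,v0) [+--] → (1.193, -1.29, -0.754104)–(1.193, -1.29, -0.945)  len=0.1909
  (v2,v4,v0) [-+-] → (1.193, -1.02941, -0.945)–(1.193, -1.29, -0.945)  len=0.2606
  (v1,v7,v3) [-+-] → (1.193, 1.02941, 0.945)–(1.193, 1.29, 0.945)  len=0.2606
  (v5,v1,v4) [+-+] → (1.193, -1.29, 0.945)–(1.193, -1.29, -0.754104)  len=1.6991
  (v5,v7,v1) [++-] → (1.193, 1.02941, 0.945)–(1.193, -1.29, 0.945)  len=2.3194
  (v3,v7,v2) [-+-] → (1.193, 1.29, 0.945)–(1.193, 1.29, 0.754104)  len=0.1909
  (v6,v4,v2) [++-] → (1.193, -1.02941, -0.945)–(1.193, 1.29, -0.945)  len=2.3194
  (v2,v7,v6) [-++] → (1.193, 1.29, 0.754104)–(1.193, 1.29, -0.945)  len=1.6991

Chained into 1 loop(s):
  loop 1: 8 segments, perimeter = 8.9400
Total perimeter = 8.940

loops=1 perimeter=8.940


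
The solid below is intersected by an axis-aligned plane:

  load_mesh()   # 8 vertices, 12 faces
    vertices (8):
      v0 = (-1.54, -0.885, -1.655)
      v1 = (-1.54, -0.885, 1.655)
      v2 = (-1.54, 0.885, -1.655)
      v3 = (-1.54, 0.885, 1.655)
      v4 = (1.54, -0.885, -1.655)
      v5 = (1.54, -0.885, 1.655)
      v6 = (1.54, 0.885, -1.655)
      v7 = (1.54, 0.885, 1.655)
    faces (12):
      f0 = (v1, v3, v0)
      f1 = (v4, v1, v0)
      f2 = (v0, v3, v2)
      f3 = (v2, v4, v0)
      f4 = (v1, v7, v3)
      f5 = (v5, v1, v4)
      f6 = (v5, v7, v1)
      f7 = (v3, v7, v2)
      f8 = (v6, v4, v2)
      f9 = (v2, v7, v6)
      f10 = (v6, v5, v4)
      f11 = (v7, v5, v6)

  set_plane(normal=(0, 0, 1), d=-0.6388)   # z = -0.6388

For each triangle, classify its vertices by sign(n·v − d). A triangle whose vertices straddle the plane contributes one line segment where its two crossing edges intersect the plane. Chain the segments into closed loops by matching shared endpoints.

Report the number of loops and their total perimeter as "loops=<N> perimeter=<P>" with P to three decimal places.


loops=1 perimeter=9.700

Straddling triangles (8 of 12):
  (v1,v3,v0) [++-] → (-1.54, -0.341594, -0.6388)–(-1.54, -0.885, -0.6388)  len=0.5434
  (v4,v1,v0) [-+-] → (0.594412, -0.885, -0.6388)–(-1.54, -0.885, -0.6388)  len=2.1344
  (v0,v3,v2) [-+-] → (-1.54, -0.341594, -0.6388)–(-1.54, 0.885, -0.6388)  len=1.2266
  (v5,v1,v4) [++-] → (0.594412, -0.885, -0.6388)–(1.54, -0.885, -0.6388)  len=0.9456
  (v3,v7,v2) [++-] → (-0.594412, 0.885, -0.6388)–(-1.54, 0.885, -0.6388)  len=0.9456
  (v2,v7,v6) [-+-] → (-0.594412, 0.885, -0.6388)–(1.54, 0.885, -0.6388)  len=2.1344
  (v6,v5,v4) [-+-] → (1.54, 0.341594, -0.6388)–(1.54, -0.885, -0.6388)  len=1.2266
  (v7,v5,v6) [++-] → (1.54, 0.341594, -0.6388)–(1.54, 0.885, -0.6388)  len=0.5434

Chained into 1 loop(s):
  loop 1: 8 segments, perimeter = 9.7000
Total perimeter = 9.700


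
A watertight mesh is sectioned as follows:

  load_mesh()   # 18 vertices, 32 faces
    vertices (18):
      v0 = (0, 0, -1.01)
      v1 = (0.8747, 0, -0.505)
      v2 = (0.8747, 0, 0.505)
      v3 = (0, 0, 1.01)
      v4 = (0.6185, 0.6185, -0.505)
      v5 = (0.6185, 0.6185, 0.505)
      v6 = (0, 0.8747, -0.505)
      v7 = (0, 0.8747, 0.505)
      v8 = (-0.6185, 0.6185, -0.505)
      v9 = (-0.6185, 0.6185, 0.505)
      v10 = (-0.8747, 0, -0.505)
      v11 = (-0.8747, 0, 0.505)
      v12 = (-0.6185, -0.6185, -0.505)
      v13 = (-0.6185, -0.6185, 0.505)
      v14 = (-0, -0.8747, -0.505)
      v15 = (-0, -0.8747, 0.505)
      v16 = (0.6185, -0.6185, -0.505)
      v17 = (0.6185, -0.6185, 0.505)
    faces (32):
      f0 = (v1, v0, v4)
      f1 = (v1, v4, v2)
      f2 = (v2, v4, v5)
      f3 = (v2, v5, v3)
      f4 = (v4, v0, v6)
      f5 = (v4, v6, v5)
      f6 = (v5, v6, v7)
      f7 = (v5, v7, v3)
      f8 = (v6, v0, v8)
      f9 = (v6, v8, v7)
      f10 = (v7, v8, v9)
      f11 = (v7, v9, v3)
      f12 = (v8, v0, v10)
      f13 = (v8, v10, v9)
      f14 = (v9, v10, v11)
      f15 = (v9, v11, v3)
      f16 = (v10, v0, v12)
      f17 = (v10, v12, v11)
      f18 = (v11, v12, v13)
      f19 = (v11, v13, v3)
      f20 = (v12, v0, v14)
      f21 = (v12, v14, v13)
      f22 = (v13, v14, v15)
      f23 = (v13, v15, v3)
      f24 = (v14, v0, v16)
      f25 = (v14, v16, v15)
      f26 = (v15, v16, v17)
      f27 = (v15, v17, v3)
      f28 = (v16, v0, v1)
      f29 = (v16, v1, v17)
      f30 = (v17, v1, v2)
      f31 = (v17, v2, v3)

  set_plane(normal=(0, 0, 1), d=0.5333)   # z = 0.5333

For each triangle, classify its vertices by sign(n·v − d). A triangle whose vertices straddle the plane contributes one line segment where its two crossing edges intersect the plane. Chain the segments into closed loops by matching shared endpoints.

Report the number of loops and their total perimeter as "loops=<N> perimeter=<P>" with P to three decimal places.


Straddling triangles (8 of 32):
  (v2,v5,v3) [--+] → (0.58384, 0.58384, 0.5333)–(0.825682, 0, 0.5333)  len=0.6319
  (v5,v7,v3) [--+] → (0, 0.825682, 0.5333)–(0.58384, 0.58384, 0.5333)  len=0.6319
  (v7,v9,v3) [--+] → (-0.58384, 0.58384, 0.5333)–(0, 0.825682, 0.5333)  len=0.6319
  (v9,v11,v3) [--+] → (-0.825682, 0, 0.5333)–(-0.58384, 0.58384, 0.5333)  len=0.6319
  (v11,v13,v3) [--+] → (-0.58384, -0.58384, 0.5333)–(-0.825682, 0, 0.5333)  len=0.6319
  (v13,v15,v3) [--+] → (0, -0.825682, 0.5333)–(-0.58384, -0.58384, 0.5333)  len=0.6319
  (v15,v17,v3) [--+] → (0.58384, -0.58384, 0.5333)–(0, -0.825682, 0.5333)  len=0.6319
  (v17,v2,v3) [--+] → (0.825682, 0, 0.5333)–(0.58384, -0.58384, 0.5333)  len=0.6319

Chained into 1 loop(s):
  loop 1: 8 segments, perimeter = 5.0556
Total perimeter = 5.056

loops=1 perimeter=5.056


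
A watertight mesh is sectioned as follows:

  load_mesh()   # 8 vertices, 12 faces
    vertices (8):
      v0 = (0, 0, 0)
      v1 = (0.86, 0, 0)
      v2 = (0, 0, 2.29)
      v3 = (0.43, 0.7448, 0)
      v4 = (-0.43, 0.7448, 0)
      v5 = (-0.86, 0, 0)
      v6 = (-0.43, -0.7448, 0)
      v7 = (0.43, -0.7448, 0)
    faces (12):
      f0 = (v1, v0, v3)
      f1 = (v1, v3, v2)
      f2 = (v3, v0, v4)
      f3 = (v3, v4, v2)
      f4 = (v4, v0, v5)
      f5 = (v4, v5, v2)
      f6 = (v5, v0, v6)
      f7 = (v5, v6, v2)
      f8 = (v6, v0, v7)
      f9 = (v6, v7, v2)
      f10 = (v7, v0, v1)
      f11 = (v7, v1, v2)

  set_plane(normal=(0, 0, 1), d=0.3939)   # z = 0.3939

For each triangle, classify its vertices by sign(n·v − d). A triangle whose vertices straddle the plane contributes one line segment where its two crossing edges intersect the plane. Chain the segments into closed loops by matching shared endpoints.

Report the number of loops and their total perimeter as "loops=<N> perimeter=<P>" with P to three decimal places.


Straddling triangles (6 of 12):
  (v1,v3,v2) [--+] → (0.356036, 0.616688, 0.3939)–(0.712072, 0, 0.3939)  len=0.7121
  (v3,v4,v2) [--+] → (-0.356036, 0.616688, 0.3939)–(0.356036, 0.616688, 0.3939)  len=0.7121
  (v4,v5,v2) [--+] → (-0.712072, 0, 0.3939)–(-0.356036, 0.616688, 0.3939)  len=0.7121
  (v5,v6,v2) [--+] → (-0.356036, -0.616688, 0.3939)–(-0.712072, 0, 0.3939)  len=0.7121
  (v6,v7,v2) [--+] → (0.356036, -0.616688, 0.3939)–(-0.356036, -0.616688, 0.3939)  len=0.7121
  (v7,v1,v2) [--+] → (0.712072, 0, 0.3939)–(0.356036, -0.616688, 0.3939)  len=0.7121

Chained into 1 loop(s):
  loop 1: 6 segments, perimeter = 4.2725
Total perimeter = 4.272

loops=1 perimeter=4.272


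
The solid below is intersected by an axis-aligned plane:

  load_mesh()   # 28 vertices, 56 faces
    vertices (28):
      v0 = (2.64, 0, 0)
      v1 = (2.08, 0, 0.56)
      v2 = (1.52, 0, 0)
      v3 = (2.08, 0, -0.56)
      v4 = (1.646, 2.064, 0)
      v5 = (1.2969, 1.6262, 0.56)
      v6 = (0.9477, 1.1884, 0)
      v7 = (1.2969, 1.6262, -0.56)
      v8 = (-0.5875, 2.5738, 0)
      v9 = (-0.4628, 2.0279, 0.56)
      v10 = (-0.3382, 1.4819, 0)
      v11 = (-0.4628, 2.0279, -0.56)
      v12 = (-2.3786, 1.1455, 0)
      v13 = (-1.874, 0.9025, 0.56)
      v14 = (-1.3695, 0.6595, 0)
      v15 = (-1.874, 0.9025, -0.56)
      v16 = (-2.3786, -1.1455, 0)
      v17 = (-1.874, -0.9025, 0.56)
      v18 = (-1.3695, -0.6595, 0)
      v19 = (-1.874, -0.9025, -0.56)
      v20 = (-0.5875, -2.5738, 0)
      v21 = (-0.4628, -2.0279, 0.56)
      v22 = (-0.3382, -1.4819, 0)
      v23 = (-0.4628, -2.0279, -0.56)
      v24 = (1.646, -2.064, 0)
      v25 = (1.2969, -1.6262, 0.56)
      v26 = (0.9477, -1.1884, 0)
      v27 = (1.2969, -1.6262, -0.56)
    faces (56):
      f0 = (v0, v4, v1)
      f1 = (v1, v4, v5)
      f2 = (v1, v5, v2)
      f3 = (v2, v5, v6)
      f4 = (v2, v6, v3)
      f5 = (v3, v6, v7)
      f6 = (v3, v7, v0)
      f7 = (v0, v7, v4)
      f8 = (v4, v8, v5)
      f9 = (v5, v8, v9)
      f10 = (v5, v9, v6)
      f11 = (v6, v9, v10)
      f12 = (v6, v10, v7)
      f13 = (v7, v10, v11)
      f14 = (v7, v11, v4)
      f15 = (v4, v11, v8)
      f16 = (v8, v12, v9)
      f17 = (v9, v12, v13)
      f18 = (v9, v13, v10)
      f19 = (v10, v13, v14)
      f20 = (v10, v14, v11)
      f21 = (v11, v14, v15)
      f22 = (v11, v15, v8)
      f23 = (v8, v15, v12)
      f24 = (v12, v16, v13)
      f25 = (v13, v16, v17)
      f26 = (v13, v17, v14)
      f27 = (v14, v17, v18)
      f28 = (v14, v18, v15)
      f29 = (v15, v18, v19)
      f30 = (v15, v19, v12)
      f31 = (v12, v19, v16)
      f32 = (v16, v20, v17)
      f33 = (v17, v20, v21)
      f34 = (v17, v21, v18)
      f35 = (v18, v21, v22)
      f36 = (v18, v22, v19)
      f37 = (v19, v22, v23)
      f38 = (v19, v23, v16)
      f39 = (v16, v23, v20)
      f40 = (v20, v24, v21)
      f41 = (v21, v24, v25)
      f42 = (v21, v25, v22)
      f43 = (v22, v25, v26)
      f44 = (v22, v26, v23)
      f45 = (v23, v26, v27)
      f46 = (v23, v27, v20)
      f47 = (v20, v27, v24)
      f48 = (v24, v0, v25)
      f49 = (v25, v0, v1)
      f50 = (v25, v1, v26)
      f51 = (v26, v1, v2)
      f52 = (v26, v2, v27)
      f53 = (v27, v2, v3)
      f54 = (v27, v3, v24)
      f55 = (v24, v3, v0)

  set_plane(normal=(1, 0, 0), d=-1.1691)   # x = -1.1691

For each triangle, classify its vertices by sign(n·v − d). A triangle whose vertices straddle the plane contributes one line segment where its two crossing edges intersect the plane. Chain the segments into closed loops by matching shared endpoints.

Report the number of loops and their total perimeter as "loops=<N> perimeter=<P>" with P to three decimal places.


Straddling triangles (16 of 56):
  (v8,v12,v9) [+-+] → (-1.1691, 2.11001, 0)–(-1.1691, 1.70258, 0.353544)  len=0.5394
  (v9,v12,v13) [+--] → (-1.1691, 1.70258, 0.353544)–(-1.1691, 1.46464, 0.56)  len=0.3150
  (v9,v13,v10) [+-+] → (-1.1691, 1.46464, 0.56)–(-1.1691, 1.16843, 0.302972)  len=0.3922
  (v10,v13,v14) [+--] → (-1.1691, 1.16843, 0.302972)–(-1.1691, 0.819307, 0)  len=0.4623
  (v10,v14,v11) [+-+] → (-1.1691, 0.819307, 0)–(-1.1691, 0.961946, -0.123772)  len=0.1889
  (v11,v14,v15) [+--] → (-1.1691, 0.961946, -0.123772)–(-1.1691, 1.46464, -0.56)  len=0.6656
  (v11,v15,v8) [+-+] → (-1.1691, 1.46464, -0.56)–(-1.1691, 1.81824, -0.253164)  len=0.4682
  (v8,v15,v12) [+--] → (-1.1691, 1.81824, -0.253164)–(-1.1691, 2.11001, 0)  len=0.3863
  (v16,v20,v17) [-+-] → (-1.1691, -2.11001, 0)–(-1.1691, -1.81824, 0.253164)  len=0.3863
  (v17,v20,v21) [-++] → (-1.1691, -1.81824, 0.253164)–(-1.1691, -1.46464, 0.56)  len=0.4682
  (v17,v21,v18) [-+-] → (-1.1691, -1.46464, 0.56)–(-1.1691, -0.961946, 0.123772)  len=0.6656
  (v18,v21,v22) [-++] → (-1.1691, -0.961946, 0.123772)–(-1.1691, -0.819307, 0)  len=0.1889
  (v18,v22,v19) [-+-] → (-1.1691, -0.819307, 0)–(-1.1691, -1.16843, -0.302972)  len=0.4623
  (v19,v22,v23) [-++] → (-1.1691, -1.16843, -0.302972)–(-1.1691, -1.46464, -0.56)  len=0.3922
  (v19,v23,v16) [-+-] → (-1.1691, -1.46464, -0.56)–(-1.1691, -1.70258, -0.353544)  len=0.3150
  (v16,v23,v20) [-++] → (-1.1691, -1.70258, -0.353544)–(-1.1691, -2.11001, 0)  len=0.5394

Chained into 2 loop(s):
  loop 1: 8 segments, perimeter = 3.4178
  loop 2: 8 segments, perimeter = 3.4178
Total perimeter = 6.836

loops=2 perimeter=6.836


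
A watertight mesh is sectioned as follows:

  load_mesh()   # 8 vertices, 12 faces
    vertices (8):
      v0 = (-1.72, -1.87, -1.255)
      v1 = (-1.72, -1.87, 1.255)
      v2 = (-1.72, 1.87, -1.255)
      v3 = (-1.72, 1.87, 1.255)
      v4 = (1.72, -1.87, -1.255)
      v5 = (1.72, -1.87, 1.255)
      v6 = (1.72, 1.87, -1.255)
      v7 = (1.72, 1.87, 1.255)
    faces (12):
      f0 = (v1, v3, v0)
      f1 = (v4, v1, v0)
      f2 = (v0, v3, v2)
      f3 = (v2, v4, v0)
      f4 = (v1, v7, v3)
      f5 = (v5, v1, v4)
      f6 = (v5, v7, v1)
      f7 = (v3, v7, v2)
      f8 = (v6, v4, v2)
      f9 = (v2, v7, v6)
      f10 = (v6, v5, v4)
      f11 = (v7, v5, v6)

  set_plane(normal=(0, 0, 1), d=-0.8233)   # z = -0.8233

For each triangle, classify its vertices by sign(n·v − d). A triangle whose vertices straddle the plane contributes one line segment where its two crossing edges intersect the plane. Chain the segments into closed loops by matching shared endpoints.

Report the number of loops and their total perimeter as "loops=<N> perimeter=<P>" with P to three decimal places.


loops=1 perimeter=14.360

Straddling triangles (8 of 12):
  (v1,v3,v0) [++-] → (-1.72, -1.22675, -0.8233)–(-1.72, -1.87, -0.8233)  len=0.6433
  (v4,v1,v0) [-+-] → (1.12835, -1.87, -0.8233)–(-1.72, -1.87, -0.8233)  len=2.8483
  (v0,v3,v2) [-+-] → (-1.72, -1.22675, -0.8233)–(-1.72, 1.87, -0.8233)  len=3.0967
  (v5,v1,v4) [++-] → (1.12835, -1.87, -0.8233)–(1.72, -1.87, -0.8233)  len=0.5917
  (v3,v7,v2) [++-] → (-1.12835, 1.87, -0.8233)–(-1.72, 1.87, -0.8233)  len=0.5917
  (v2,v7,v6) [-+-] → (-1.12835, 1.87, -0.8233)–(1.72, 1.87, -0.8233)  len=2.8483
  (v6,v5,v4) [-+-] → (1.72, 1.22675, -0.8233)–(1.72, -1.87, -0.8233)  len=3.0967
  (v7,v5,v6) [++-] → (1.72, 1.22675, -0.8233)–(1.72, 1.87, -0.8233)  len=0.6433

Chained into 1 loop(s):
  loop 1: 8 segments, perimeter = 14.3600
Total perimeter = 14.360


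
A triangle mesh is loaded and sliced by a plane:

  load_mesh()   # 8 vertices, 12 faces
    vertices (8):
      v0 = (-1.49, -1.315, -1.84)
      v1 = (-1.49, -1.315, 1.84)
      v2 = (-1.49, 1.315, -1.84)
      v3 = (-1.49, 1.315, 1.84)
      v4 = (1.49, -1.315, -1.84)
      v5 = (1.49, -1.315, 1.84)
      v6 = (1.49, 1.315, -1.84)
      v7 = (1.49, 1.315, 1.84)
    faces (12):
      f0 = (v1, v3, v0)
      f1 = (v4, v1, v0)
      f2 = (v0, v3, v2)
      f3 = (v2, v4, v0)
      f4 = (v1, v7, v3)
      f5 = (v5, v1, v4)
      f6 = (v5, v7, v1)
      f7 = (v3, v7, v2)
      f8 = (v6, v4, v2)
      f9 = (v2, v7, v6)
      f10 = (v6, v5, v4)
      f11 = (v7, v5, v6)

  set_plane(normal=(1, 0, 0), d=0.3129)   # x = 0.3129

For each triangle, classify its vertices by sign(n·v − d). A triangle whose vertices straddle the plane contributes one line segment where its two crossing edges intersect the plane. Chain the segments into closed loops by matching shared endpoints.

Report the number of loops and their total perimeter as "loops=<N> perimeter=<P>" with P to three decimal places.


Straddling triangles (8 of 12):
  (v4,v1,v0) [+--] → (0.3129, -1.315, -0.3864)–(0.3129, -1.315, -1.84)  len=1.4536
  (v2,v4,v0) [-+-] → (0.3129, -0.27615, -1.84)–(0.3129, -1.315, -1.84)  len=1.0389
  (v1,v7,v3) [-+-] → (0.3129, 0.27615, 1.84)–(0.3129, 1.315, 1.84)  len=1.0389
  (v5,v1,v4) [+-+] → (0.3129, -1.315, 1.84)–(0.3129, -1.315, -0.3864)  len=2.2264
  (v5,v7,v1) [++-] → (0.3129, 0.27615, 1.84)–(0.3129, -1.315, 1.84)  len=1.5911
  (v3,v7,v2) [-+-] → (0.3129, 1.315, 1.84)–(0.3129, 1.315, 0.3864)  len=1.4536
  (v6,v4,v2) [++-] → (0.3129, -0.27615, -1.84)–(0.3129, 1.315, -1.84)  len=1.5911
  (v2,v7,v6) [-++] → (0.3129, 1.315, 0.3864)–(0.3129, 1.315, -1.84)  len=2.2264

Chained into 1 loop(s):
  loop 1: 8 segments, perimeter = 12.6200
Total perimeter = 12.620

loops=1 perimeter=12.620


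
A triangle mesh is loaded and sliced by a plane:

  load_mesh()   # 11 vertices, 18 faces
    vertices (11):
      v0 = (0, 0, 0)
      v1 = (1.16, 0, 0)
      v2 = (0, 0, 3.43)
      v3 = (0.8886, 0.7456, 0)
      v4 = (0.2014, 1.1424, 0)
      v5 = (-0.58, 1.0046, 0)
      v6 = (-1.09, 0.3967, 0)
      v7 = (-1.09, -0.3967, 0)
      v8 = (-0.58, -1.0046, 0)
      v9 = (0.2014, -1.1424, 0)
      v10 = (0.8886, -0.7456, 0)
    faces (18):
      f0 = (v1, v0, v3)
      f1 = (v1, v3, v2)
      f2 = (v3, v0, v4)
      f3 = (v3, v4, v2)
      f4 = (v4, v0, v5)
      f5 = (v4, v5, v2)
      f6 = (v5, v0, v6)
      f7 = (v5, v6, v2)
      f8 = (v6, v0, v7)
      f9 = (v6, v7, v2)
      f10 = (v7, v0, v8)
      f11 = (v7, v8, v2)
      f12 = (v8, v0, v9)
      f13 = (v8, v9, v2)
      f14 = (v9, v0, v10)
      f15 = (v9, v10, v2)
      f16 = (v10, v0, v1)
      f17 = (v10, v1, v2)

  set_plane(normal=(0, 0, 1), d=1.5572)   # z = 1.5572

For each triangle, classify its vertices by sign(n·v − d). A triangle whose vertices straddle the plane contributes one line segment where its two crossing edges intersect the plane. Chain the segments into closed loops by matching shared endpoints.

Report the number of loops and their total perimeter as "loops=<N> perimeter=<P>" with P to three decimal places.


Straddling triangles (9 of 18):
  (v1,v3,v2) [--+] → (0.485181, 0.407102, 1.5572)–(0.633367, 0, 1.5572)  len=0.4332
  (v3,v4,v2) [--+] → (0.109966, 0.623757, 1.5572)–(0.485181, 0.407102, 1.5572)  len=0.4333
  (v4,v5,v2) [--+] → (-0.316683, 0.548517, 1.5572)–(0.109966, 0.623757, 1.5572)  len=0.4332
  (v5,v6,v2) [--+] → (-0.595146, 0.216601, 1.5572)–(-0.316683, 0.548517, 1.5572)  len=0.4333
  (v6,v7,v2) [--+] → (-0.595146, -0.216601, 1.5572)–(-0.595146, 0.216601, 1.5572)  len=0.4332
  (v7,v8,v2) [--+] → (-0.316683, -0.548517, 1.5572)–(-0.595146, -0.216601, 1.5572)  len=0.4333
  (v8,v9,v2) [--+] → (0.109966, -0.623757, 1.5572)–(-0.316683, -0.548517, 1.5572)  len=0.4332
  (v9,v10,v2) [--+] → (0.485181, -0.407102, 1.5572)–(0.109966, -0.623757, 1.5572)  len=0.4333
  (v10,v1,v2) [--+] → (0.633367, 0, 1.5572)–(0.485181, -0.407102, 1.5572)  len=0.4332

Chained into 1 loop(s):
  loop 1: 9 segments, perimeter = 3.8992
Total perimeter = 3.899

loops=1 perimeter=3.899


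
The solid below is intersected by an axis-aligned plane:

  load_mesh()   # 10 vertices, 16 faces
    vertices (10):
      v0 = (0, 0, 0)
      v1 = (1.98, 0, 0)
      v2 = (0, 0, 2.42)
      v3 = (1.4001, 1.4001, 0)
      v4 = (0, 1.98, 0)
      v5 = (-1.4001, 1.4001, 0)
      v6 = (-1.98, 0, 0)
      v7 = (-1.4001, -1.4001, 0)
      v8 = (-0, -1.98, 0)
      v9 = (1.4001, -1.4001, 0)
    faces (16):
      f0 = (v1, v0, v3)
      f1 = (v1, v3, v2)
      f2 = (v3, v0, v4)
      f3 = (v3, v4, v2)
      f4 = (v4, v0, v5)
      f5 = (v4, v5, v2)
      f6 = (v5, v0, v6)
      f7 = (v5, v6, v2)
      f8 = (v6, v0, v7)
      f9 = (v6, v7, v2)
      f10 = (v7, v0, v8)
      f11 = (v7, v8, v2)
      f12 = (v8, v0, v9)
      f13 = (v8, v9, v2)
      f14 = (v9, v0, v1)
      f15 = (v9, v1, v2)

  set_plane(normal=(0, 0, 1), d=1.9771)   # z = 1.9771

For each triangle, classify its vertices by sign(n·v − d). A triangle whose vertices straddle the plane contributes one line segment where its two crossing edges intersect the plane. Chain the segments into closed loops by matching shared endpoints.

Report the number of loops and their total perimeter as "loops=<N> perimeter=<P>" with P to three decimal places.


loops=1 perimeter=2.219

Straddling triangles (8 of 16):
  (v1,v3,v2) [--+] → (0.256241, 0.256241, 1.9771)–(0.362373, 0, 1.9771)  len=0.2774
  (v3,v4,v2) [--+] → (0, 0.362373, 1.9771)–(0.256241, 0.256241, 1.9771)  len=0.2774
  (v4,v5,v2) [--+] → (-0.256241, 0.256241, 1.9771)–(0, 0.362373, 1.9771)  len=0.2774
  (v5,v6,v2) [--+] → (-0.362373, 0, 1.9771)–(-0.256241, 0.256241, 1.9771)  len=0.2774
  (v6,v7,v2) [--+] → (-0.256241, -0.256241, 1.9771)–(-0.362373, 0, 1.9771)  len=0.2774
  (v7,v8,v2) [--+] → (0, -0.362373, 1.9771)–(-0.256241, -0.256241, 1.9771)  len=0.2774
  (v8,v9,v2) [--+] → (0.256241, -0.256241, 1.9771)–(0, -0.362373, 1.9771)  len=0.2774
  (v9,v1,v2) [--+] → (0.362373, 0, 1.9771)–(0.256241, -0.256241, 1.9771)  len=0.2774

Chained into 1 loop(s):
  loop 1: 8 segments, perimeter = 2.2188
Total perimeter = 2.219
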